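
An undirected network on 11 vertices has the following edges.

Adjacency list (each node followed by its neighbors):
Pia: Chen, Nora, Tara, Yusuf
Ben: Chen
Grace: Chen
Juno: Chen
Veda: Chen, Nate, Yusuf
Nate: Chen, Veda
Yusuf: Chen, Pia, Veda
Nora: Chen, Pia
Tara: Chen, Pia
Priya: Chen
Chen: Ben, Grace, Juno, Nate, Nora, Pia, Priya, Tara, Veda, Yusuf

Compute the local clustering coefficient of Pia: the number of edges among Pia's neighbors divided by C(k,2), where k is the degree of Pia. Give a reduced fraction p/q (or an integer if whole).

Pia's neighbors: Chen, Nora, Tara, and Yusuf (k = 4).
Possible neighbor pairs: C(4,2) = 6. Edges among them: Chen–Nora, Chen–Tara, Chen–Yusuf → e = 3.
Clustering(Pia) = 3/6 = 1/2.

1/2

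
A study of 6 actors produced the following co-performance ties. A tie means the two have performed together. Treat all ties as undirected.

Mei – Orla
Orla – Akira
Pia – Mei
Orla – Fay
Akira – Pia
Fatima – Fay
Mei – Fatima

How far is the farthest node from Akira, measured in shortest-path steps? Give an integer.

3

Distances from Akira: Fatima:3, Fay:2, Mei:2, Orla:1, Pia:1.
The largest is 3 (to Fatima), so the eccentricity of Akira is 3.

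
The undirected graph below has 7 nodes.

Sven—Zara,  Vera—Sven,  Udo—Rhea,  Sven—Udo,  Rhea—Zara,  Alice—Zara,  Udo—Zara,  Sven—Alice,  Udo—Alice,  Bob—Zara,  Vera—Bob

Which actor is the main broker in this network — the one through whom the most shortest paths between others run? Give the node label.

Zara

Unnormalized betweenness of each node: Alice:0, Bob:5/6, Rhea:0, Sven:19/6, Udo:4/3, Vera:1/2, Zara:31/6.
Zara has the largest value, 31/6, making it the main broker — the node through which the most shortest paths run.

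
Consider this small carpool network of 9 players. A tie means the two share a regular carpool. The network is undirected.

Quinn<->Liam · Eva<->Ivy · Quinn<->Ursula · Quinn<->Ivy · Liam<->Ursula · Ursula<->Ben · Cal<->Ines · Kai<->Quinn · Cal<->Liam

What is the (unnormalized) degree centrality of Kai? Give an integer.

Kai is directly tied to Quinn. That is 1 neighbor, so the degree of Kai is 1.

1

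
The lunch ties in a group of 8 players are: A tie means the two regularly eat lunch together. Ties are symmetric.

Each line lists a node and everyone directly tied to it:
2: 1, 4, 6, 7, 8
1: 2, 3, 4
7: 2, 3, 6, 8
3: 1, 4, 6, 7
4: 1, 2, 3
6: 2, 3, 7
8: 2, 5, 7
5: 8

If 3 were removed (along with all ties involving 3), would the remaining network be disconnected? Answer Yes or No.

Even without 3, every remaining node can still reach every other (the residual graph is connected), so 3 is not a cut vertex.

No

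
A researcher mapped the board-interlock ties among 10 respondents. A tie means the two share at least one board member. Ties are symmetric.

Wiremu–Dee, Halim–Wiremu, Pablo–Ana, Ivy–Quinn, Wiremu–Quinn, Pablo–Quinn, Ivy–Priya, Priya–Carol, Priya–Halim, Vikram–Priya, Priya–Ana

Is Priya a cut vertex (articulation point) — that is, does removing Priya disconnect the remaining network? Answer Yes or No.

Removing Priya leaves {Ana, Dee, Halim, Ivy, Pablo, Quinn, and Wiremu} with no path to {Carol}, so the network splits into 3 components. Priya is a cut vertex.

Yes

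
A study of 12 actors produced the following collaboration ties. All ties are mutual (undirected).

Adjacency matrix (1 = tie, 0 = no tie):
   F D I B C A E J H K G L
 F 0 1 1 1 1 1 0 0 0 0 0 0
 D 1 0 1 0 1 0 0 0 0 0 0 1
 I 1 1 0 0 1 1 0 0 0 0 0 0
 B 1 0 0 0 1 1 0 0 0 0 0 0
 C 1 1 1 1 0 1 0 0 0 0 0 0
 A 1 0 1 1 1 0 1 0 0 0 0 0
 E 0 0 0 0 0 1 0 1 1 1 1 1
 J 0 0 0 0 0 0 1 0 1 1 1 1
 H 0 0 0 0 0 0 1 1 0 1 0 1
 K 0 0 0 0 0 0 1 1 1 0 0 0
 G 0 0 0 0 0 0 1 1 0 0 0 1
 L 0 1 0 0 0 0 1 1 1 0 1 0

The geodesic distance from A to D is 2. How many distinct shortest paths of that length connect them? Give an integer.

3

The shortest distance is 2. The length-2 paths are: A–F–D; A–I–D; A–C–D.
That gives 3 distinct shortest paths.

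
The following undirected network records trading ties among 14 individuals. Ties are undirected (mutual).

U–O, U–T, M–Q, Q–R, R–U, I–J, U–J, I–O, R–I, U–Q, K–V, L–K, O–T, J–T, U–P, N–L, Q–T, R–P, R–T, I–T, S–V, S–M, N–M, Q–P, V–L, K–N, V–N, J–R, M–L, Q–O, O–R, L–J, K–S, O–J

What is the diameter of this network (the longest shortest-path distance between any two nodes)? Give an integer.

4

Eccentricity of each node (its greatest distance to any other): I:4, J:3, K:4, L:3, M:3, N:3, O:3, P:4, Q:3, R:3, S:4, T:3, U:3, V:4.
The maximum eccentricity is 4, realized for instance by the pair K–P via K – S – M – Q – P. So the diameter is 4.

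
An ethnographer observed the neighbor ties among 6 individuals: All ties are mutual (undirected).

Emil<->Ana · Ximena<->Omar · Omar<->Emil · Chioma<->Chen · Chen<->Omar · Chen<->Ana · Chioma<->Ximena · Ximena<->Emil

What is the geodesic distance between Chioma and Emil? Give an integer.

One shortest route is Chioma – Ximena – Emil, which uses 2 edges, and Chioma and Emil are not directly tied, so nothing shorter exists. So d(Chioma,Emil) = 2.

2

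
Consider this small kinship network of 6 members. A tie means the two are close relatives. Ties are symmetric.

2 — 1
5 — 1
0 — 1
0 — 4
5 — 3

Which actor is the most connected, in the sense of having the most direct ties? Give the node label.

1

Degrees — 0:2, 1:3, 2:1, 3:1, 4:1, 5:2.
The maximum is 3, attained only by 1.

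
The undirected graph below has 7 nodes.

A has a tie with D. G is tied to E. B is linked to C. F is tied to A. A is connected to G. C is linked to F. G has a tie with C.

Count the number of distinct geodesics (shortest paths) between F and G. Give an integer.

The shortest distance is 2. The length-2 paths are: F–A–G; F–C–G.
That gives 2 distinct shortest paths.

2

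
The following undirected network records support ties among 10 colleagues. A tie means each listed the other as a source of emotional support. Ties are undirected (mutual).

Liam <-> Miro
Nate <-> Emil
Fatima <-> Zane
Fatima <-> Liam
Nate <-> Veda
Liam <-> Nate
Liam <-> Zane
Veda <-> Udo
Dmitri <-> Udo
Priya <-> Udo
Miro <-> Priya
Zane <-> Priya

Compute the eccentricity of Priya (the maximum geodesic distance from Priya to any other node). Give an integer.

4

Distances from Priya: Dmitri:2, Emil:4, Fatima:2, Liam:2, Miro:1, Nate:3, Udo:1, Veda:2, Zane:1.
The largest is 4 (to Emil), so the eccentricity of Priya is 4.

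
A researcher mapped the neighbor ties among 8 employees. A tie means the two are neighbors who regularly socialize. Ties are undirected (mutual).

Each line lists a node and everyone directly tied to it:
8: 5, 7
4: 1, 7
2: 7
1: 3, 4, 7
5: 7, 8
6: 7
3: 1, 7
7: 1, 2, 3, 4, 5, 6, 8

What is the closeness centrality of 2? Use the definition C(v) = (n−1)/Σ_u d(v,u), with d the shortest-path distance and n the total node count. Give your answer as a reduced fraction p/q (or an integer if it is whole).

Distances from 2: 1:2, 3:2, 4:2, 5:2, 6:2, 7:1, 8:2. Sum = 13.
n = 8, so closeness = 7/13.

7/13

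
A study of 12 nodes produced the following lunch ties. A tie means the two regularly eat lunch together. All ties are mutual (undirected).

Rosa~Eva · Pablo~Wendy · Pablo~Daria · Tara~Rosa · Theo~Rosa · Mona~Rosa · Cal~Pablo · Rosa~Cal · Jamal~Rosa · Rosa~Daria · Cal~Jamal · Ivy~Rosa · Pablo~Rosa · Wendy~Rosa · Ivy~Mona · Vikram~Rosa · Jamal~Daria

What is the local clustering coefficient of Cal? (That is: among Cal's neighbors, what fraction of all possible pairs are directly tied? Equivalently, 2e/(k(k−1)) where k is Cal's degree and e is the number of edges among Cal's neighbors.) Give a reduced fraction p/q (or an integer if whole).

Cal's neighbors: Jamal, Pablo, and Rosa (k = 3).
Possible neighbor pairs: C(3,2) = 3. Edges among them: Jamal–Rosa, Pablo–Rosa → e = 2.
Clustering(Cal) = 2/3.

2/3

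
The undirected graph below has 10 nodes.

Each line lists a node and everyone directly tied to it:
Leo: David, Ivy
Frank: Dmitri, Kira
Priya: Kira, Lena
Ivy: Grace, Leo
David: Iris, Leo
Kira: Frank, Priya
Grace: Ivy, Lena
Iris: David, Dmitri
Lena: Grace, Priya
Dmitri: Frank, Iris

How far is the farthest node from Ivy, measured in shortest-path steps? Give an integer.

Distances from Ivy: David:2, Dmitri:4, Frank:5, Grace:1, Iris:3, Kira:4, Lena:2, Leo:1, Priya:3.
The largest is 5 (to Frank), so the eccentricity of Ivy is 5.

5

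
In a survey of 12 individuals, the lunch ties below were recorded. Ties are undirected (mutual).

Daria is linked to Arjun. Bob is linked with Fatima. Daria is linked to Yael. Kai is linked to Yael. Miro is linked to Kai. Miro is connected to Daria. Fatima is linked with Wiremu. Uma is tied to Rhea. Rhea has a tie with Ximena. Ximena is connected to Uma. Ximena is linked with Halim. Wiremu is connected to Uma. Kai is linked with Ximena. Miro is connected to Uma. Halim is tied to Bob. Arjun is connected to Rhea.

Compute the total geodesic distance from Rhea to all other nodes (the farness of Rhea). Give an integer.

Distances from Rhea: Arjun:1, Bob:3, Daria:2, Fatima:3, Halim:2, Kai:2, Miro:2, Uma:1, Wiremu:2, Ximena:1, Yael:3.
Sum = 1 + 3 + 2 + 3 + 2 + 2 + 2 + 1 + 2 + 1 + 3 = 22.

22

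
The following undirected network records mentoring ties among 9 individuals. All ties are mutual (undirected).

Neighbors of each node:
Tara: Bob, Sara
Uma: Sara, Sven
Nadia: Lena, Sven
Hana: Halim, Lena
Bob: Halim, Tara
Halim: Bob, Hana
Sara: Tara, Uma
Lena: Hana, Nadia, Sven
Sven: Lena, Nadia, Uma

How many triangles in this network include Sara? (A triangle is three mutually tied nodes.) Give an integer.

Sara's neighbors are Tara and Uma, but none of them are tied to each other, so no triangle contains Sara.

0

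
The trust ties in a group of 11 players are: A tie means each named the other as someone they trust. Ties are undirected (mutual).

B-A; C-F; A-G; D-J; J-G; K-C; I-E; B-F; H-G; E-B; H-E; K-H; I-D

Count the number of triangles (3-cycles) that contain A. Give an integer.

0

A's neighbors are B and G, but none of them are tied to each other, so no triangle contains A.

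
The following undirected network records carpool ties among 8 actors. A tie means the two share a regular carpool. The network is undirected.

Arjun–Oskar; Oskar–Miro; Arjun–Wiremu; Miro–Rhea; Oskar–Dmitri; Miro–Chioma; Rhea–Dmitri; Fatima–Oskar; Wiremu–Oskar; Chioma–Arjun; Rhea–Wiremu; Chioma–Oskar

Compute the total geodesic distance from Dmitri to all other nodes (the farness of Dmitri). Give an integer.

Distances from Dmitri: Arjun:2, Chioma:2, Fatima:2, Miro:2, Oskar:1, Rhea:1, Wiremu:2.
Sum = 2 + 2 + 2 + 2 + 1 + 1 + 2 = 12.

12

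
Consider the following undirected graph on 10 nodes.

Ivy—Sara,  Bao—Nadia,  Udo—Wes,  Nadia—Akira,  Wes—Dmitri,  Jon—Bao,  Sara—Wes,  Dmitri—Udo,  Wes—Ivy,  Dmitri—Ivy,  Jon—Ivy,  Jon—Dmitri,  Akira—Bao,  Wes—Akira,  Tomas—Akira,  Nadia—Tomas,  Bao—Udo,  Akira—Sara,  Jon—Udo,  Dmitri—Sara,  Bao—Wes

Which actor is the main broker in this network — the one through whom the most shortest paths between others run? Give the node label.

Unnormalized betweenness of each node: Akira:257/30, Bao:421/60, Dmitri:19/12, Ivy:3/4, Jon:97/60, Nadia:4/3, Sara:49/20, Tomas:0, Udo:47/60, Wes:59/10.
Akira has the largest value, 257/30, making it the main broker — the node through which the most shortest paths run.

Akira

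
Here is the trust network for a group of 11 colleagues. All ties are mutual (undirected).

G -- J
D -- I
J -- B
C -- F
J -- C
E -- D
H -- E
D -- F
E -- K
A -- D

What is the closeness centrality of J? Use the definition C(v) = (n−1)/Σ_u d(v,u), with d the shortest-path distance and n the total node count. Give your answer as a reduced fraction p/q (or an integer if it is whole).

Distances from J: A:4, B:1, C:1, D:3, E:4, F:2, G:1, H:5, I:4, K:5. Sum = 30.
n = 11, so closeness = 10/30 = 1/3.

1/3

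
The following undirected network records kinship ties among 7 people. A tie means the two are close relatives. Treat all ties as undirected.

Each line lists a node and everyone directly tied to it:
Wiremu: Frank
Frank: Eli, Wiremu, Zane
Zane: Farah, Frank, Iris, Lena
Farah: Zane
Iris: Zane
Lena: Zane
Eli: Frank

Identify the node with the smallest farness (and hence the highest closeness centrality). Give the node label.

Farness (sum of distances to all others) for each node — Eli:14, Farah:13, Frank:9, Iris:13, Lena:13, Wiremu:14, Zane:8.
The smallest farness is 8, for Zane, so Zane has the highest closeness.

Zane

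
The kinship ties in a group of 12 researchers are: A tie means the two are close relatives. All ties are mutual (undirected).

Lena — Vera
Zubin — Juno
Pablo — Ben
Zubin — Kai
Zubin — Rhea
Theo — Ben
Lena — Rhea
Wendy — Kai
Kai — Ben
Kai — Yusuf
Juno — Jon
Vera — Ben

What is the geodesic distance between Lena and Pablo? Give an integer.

3

One shortest route is Lena – Vera – Ben – Pablo, which uses 3 edges, and at distance 2 from Lena we only reach {Ben, Zubin}, which does not include Pablo. So d(Lena,Pablo) = 3.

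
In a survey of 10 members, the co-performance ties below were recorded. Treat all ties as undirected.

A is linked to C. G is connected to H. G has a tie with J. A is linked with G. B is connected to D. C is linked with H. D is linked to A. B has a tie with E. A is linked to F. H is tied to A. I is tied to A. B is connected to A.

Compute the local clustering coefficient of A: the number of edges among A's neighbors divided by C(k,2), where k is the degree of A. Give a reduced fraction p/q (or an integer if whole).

A's neighbors: B, C, D, F, G, H, and I (k = 7).
Possible neighbor pairs: C(7,2) = 21. Edges among them: B–D, C–H, G–H → e = 3.
Clustering(A) = 3/21 = 1/7.

1/7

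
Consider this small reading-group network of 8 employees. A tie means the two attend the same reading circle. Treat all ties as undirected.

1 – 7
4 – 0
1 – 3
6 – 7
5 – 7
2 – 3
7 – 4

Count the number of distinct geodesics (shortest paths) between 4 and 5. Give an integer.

The shortest distance is 2, and the only length-2 path is 4–7–5. So there is exactly 1 shortest path.

1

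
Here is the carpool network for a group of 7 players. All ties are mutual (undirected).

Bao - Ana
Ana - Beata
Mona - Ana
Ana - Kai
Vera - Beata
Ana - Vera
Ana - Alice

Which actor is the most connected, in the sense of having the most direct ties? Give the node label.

Degrees — Alice:1, Ana:6, Bao:1, Beata:2, Kai:1, Mona:1, Vera:2.
The maximum is 6, attained only by Ana.

Ana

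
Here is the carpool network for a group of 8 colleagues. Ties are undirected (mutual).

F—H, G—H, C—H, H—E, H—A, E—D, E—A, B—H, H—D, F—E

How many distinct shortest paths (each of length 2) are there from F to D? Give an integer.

2

The shortest distance is 2. The length-2 paths are: F–H–D; F–E–D.
That gives 2 distinct shortest paths.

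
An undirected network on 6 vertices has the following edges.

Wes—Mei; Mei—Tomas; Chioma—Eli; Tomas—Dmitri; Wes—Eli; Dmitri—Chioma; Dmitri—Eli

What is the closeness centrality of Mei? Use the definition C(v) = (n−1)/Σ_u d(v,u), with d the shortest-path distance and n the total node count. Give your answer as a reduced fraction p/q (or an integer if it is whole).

5/9

Distances from Mei: Chioma:3, Dmitri:2, Eli:2, Tomas:1, Wes:1. Sum = 9.
n = 6, so closeness = 5/9.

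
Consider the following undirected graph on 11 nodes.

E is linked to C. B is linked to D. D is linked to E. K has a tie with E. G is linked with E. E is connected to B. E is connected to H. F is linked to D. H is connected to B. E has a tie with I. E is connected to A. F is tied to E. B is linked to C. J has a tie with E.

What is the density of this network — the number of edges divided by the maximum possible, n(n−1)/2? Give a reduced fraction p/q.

14/55

There are 14 edges and 11 nodes, so the maximum possible is C(11,2) = 55.
Density = 14/55.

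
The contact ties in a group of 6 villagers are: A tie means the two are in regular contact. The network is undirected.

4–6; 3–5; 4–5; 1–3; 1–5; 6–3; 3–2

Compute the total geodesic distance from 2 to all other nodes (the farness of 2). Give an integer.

Distances from 2: 1:2, 3:1, 4:3, 5:2, 6:2.
Sum = 2 + 1 + 3 + 2 + 2 = 10.

10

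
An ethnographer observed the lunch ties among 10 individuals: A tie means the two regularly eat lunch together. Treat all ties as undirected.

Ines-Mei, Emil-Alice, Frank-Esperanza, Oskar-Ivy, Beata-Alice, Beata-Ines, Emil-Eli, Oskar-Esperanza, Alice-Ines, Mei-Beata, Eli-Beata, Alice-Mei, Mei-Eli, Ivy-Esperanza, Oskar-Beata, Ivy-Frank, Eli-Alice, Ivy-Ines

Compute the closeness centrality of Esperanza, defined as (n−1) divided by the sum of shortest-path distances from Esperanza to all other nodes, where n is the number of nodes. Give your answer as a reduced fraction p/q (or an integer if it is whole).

9/20

Distances from Esperanza: Alice:3, Beata:2, Eli:3, Emil:4, Frank:1, Ines:2, Ivy:1, Mei:3, Oskar:1. Sum = 20.
n = 10, so closeness = 9/20.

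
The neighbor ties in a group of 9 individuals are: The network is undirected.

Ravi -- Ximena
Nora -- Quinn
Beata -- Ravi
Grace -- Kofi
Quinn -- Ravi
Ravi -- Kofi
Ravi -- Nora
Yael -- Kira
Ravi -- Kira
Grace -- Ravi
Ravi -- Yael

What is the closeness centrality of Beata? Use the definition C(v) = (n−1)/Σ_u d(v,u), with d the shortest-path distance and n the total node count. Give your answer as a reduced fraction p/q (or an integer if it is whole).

8/15

Distances from Beata: Grace:2, Kira:2, Kofi:2, Nora:2, Quinn:2, Ravi:1, Ximena:2, Yael:2. Sum = 15.
n = 9, so closeness = 8/15.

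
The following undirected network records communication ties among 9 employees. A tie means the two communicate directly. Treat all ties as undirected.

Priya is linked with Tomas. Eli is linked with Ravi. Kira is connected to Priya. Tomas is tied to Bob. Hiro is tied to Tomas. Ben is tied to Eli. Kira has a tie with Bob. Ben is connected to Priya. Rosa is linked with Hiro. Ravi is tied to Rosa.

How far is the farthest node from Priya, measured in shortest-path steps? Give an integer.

Distances from Priya: Ben:1, Bob:2, Eli:2, Hiro:2, Kira:1, Ravi:3, Rosa:3, Tomas:1.
The largest is 3 (to Ravi and Rosa), so the eccentricity of Priya is 3.

3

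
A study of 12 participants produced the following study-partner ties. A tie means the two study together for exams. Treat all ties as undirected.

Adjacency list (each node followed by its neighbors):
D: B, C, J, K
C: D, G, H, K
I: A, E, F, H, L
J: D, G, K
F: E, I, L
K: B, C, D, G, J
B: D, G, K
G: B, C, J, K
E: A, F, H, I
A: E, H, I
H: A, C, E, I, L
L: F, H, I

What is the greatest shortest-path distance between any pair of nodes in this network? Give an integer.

5

Eccentricity of each node (its greatest distance to any other): A:4, B:5, C:3, D:4, E:4, F:5, G:4, H:3, I:4, J:5, K:4, L:4.
The maximum eccentricity is 5, realized for instance by the pair J–F via J – D – C – H – L – F. So the diameter is 5.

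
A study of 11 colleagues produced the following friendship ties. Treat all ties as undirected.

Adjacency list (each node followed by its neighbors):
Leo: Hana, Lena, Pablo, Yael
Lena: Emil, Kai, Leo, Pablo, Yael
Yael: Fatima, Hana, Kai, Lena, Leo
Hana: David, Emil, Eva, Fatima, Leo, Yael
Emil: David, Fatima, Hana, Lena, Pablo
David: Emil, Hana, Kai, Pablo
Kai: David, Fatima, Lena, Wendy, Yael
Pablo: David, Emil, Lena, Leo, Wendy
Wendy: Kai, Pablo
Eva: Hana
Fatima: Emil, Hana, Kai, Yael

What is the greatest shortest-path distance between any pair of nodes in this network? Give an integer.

4

Eccentricity of each node (its greatest distance to any other): David:2, Emil:2, Eva:4, Fatima:2, Hana:3, Kai:3, Lena:3, Leo:2, Pablo:3, Wendy:4, Yael:2.
The maximum eccentricity is 4, realized for instance by the pair Eva–Wendy via Eva – Hana – Yael – Kai – Wendy. So the diameter is 4.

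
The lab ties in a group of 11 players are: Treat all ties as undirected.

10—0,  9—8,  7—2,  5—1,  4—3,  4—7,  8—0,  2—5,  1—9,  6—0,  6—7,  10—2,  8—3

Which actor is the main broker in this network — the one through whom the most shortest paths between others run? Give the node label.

Unnormalized betweenness of each node: 0:53/6, 1:23/6, 2:65/6, 3:23/6, 4:23/6, 5:16/3, 6:7/3, 7:19/2, 8:73/6, 9:11/2, 10:3.
8 has the largest value, 73/6, making it the main broker — the node through which the most shortest paths run.

8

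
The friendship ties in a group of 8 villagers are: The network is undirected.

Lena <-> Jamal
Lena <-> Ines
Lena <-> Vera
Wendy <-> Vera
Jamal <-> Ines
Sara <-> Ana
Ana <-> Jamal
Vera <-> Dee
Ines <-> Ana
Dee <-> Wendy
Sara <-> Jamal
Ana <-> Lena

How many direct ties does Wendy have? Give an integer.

2

Wendy is directly tied to Dee and Vera. That is 2 neighbors, so the degree of Wendy is 2.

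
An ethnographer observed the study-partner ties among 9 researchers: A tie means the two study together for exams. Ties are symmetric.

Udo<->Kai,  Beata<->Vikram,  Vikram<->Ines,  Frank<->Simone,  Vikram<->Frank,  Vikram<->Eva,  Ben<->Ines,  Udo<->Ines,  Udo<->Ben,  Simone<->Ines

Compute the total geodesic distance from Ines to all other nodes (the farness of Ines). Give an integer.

Distances from Ines: Beata:2, Ben:1, Eva:2, Frank:2, Kai:2, Simone:1, Udo:1, Vikram:1.
Sum = 2 + 1 + 2 + 2 + 2 + 1 + 1 + 1 = 12.

12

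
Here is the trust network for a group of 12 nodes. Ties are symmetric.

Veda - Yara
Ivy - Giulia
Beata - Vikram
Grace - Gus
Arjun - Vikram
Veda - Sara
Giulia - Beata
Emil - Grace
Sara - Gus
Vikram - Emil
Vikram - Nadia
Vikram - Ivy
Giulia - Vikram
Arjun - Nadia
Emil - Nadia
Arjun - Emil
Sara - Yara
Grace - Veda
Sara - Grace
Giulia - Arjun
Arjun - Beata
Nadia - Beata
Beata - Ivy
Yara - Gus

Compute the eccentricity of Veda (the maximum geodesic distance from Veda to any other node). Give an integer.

4

Distances from Veda: Arjun:3, Beata:4, Emil:2, Giulia:4, Grace:1, Gus:2, Ivy:4, Nadia:3, Sara:1, Vikram:3, Yara:1.
The largest is 4 (to Giulia, Beata, and Ivy), so the eccentricity of Veda is 4.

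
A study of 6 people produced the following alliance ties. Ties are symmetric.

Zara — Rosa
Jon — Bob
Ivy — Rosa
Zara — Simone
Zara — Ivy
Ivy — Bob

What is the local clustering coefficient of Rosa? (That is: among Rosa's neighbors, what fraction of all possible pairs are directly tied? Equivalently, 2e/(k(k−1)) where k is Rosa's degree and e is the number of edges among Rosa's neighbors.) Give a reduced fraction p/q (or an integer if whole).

Rosa's neighbors: Ivy and Zara (k = 2).
Possible neighbor pairs: C(2,2) = 1. Edges among them: Ivy–Zara → e = 1.
Clustering(Rosa) = 1/1.

1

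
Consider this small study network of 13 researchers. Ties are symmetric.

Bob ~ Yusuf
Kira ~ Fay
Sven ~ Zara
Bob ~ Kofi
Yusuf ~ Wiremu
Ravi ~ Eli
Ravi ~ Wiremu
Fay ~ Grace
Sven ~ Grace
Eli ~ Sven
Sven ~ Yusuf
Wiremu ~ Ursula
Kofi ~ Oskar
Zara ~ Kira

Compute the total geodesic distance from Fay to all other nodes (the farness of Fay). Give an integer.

40

Distances from Fay: Bob:4, Eli:3, Grace:1, Kira:1, Kofi:5, Oskar:6, Ravi:4, Sven:2, Ursula:5, Wiremu:4, Yusuf:3, Zara:2.
Sum = 4 + 3 + 1 + 1 + 5 + 6 + 4 + 2 + 5 + 4 + 3 + 2 = 40.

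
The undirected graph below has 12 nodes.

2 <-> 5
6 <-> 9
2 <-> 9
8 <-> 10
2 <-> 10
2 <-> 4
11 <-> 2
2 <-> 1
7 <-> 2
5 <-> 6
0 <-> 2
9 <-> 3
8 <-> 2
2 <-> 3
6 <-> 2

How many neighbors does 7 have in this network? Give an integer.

1

7 is directly tied to 2. That is 1 neighbor, so the degree of 7 is 1.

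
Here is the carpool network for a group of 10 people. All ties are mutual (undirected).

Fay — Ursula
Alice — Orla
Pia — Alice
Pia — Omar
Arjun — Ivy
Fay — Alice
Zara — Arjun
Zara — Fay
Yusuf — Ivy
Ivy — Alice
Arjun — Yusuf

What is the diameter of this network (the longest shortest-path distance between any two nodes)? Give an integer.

Eccentricity of each node (its greatest distance to any other): Alice:2, Arjun:4, Fay:3, Ivy:3, Omar:4, Orla:3, Pia:3, Ursula:4, Yusuf:4, Zara:4.
The maximum eccentricity is 4, realized for instance by the pair Arjun–Omar via Arjun – Ivy – Alice – Pia – Omar. So the diameter is 4.

4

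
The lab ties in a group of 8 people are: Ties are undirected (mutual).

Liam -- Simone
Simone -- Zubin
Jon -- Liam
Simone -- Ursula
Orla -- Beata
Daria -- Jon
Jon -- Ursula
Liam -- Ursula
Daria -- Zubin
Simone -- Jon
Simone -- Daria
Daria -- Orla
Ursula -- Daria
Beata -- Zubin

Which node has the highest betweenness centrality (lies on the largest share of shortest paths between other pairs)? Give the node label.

Daria

Unnormalized betweenness of each node: Beata:1/2, Daria:41/6, Jon:2/3, Liam:0, Orla:7/6, Simone:13/3, Ursula:2/3, Zubin:23/6.
Daria has the largest value, 41/6, making it the main broker — the node through which the most shortest paths run.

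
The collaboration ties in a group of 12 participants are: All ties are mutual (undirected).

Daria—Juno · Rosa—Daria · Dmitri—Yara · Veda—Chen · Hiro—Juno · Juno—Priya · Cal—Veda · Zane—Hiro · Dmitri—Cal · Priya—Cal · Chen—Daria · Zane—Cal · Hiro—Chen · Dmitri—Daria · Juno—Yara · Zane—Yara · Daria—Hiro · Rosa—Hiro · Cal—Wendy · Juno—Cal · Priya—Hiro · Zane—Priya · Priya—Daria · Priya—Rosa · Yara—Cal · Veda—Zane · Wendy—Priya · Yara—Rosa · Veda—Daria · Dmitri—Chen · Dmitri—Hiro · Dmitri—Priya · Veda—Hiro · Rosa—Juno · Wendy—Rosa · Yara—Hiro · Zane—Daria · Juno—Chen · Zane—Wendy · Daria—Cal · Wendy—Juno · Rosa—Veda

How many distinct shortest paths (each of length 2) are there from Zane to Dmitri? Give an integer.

The shortest distance is 2. The length-2 paths are: Zane–Hiro–Dmitri; Zane–Yara–Dmitri; Zane–Priya–Dmitri; Zane–Daria–Dmitri; Zane–Cal–Dmitri.
That gives 5 distinct shortest paths.

5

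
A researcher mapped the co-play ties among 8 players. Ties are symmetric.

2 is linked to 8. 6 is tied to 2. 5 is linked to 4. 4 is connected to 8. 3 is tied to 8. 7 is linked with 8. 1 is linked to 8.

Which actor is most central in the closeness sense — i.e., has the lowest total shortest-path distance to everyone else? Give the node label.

Farness (sum of distances to all others) for each node — 1:15, 2:13, 3:15, 4:13, 5:19, 6:19, 7:15, 8:9.
The smallest farness is 9, for 8, so 8 has the highest closeness.

8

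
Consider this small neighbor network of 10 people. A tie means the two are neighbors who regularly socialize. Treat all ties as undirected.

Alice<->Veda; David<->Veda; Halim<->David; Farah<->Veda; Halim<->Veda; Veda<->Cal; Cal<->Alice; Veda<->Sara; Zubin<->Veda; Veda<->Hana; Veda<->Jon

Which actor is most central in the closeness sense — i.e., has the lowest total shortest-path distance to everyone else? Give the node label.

Veda

Farness (sum of distances to all others) for each node — Alice:16, Cal:16, David:16, Farah:17, Halim:16, Hana:17, Jon:17, Sara:17, Veda:9, Zubin:17.
The smallest farness is 9, for Veda, so Veda has the highest closeness.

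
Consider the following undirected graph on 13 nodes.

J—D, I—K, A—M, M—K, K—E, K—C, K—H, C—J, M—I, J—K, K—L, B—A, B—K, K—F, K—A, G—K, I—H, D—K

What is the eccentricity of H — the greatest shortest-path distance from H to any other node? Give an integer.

2

Distances from H: A:2, B:2, C:2, D:2, E:2, F:2, G:2, I:1, J:2, K:1, L:2, M:2.
The largest is 2 (to L, M, E, J, A, B, F, C, D, and G), so the eccentricity of H is 2.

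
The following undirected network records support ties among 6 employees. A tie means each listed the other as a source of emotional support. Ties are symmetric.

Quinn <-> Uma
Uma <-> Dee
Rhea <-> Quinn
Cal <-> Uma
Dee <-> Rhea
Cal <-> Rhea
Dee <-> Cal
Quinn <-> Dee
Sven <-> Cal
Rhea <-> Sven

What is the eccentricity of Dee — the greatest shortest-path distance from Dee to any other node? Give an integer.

2

Distances from Dee: Cal:1, Quinn:1, Rhea:1, Sven:2, Uma:1.
The largest is 2 (to Sven), so the eccentricity of Dee is 2.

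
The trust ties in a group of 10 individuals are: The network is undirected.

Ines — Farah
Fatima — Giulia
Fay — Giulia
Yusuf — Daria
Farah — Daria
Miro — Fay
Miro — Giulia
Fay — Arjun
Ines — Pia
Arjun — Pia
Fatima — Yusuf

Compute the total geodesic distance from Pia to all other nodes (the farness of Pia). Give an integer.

23

Distances from Pia: Arjun:1, Daria:3, Farah:2, Fatima:4, Fay:2, Giulia:3, Ines:1, Miro:3, Yusuf:4.
Sum = 1 + 3 + 2 + 4 + 2 + 3 + 1 + 3 + 4 = 23.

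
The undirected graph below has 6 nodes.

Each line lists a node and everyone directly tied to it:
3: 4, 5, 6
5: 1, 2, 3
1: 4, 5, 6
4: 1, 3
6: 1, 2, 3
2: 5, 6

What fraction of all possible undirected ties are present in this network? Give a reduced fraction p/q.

8/15

There are 8 edges and 6 nodes, so the maximum possible is C(6,2) = 15.
Density = 8/15.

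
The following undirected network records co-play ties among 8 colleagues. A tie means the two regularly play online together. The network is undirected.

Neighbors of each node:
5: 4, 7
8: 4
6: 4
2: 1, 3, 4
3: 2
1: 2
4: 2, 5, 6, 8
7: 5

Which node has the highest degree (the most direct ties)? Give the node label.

Degrees — 1:1, 2:3, 3:1, 4:4, 5:2, 6:1, 7:1, 8:1.
The maximum is 4, attained only by 4.

4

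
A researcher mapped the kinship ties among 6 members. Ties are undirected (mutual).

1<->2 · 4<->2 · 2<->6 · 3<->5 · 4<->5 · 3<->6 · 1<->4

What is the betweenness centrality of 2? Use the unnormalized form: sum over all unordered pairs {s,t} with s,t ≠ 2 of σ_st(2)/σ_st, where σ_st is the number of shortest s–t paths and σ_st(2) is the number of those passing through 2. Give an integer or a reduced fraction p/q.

5/2

Pairs whose geodesics pass through 2 — 1–3: 1/2; 1–6: 1; 4–6: 1.
All other pairs contribute 0.
Summing the contributions gives betweenness(2) = 5/2.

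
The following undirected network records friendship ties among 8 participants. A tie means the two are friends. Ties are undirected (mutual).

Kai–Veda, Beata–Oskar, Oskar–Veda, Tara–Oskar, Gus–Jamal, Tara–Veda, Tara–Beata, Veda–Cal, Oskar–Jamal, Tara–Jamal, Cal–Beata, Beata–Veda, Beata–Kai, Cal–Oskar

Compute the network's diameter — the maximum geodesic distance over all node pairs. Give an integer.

4

Eccentricity of each node (its greatest distance to any other): Beata:3, Cal:3, Gus:4, Jamal:3, Kai:4, Oskar:2, Tara:2, Veda:3.
The maximum eccentricity is 4, realized for instance by the pair Kai–Gus via Kai – Veda – Tara – Jamal – Gus. So the diameter is 4.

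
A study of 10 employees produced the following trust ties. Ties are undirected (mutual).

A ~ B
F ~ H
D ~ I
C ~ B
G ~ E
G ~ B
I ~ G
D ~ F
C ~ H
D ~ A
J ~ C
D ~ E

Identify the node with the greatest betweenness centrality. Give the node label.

B

Unnormalized betweenness of each node: A:5/2, B:23/2, C:11, D:19/2, E:1, F:9/2, G:13/2, H:7/2, I:1, J:0.
B has the largest value, 23/2, making it the main broker — the node through which the most shortest paths run.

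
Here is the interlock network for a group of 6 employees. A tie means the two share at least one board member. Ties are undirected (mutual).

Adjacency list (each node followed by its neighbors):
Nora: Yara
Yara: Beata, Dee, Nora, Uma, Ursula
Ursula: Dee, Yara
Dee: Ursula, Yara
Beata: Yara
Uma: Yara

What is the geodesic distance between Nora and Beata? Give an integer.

2

One shortest route is Nora – Yara – Beata, which uses 2 edges, and Nora and Beata are not directly tied, so nothing shorter exists. So d(Nora,Beata) = 2.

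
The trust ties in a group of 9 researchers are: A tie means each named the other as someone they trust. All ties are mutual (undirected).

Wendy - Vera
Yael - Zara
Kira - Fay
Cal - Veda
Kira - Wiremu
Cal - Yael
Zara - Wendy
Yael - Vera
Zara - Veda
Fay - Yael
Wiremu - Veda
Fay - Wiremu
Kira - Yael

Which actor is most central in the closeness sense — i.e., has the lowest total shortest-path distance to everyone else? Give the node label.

Farness (sum of distances to all others) for each node — Cal:15, Fay:14, Kira:14, Veda:14, Vera:16, Wendy:18, Wiremu:15, Yael:11, Zara:13.
The smallest farness is 11, for Yael, so Yael has the highest closeness.

Yael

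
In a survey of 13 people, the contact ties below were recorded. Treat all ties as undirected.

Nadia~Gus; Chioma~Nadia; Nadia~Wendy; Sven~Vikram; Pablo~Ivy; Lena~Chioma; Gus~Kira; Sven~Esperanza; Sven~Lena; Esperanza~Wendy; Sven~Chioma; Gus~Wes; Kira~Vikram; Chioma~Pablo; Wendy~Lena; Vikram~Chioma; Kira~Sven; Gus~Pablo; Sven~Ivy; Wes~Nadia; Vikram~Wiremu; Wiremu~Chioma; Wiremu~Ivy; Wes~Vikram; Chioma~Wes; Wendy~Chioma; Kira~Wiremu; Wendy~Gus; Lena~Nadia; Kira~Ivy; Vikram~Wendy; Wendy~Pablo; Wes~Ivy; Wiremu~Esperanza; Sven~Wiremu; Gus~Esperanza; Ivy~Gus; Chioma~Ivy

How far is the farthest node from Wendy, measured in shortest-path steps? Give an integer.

Distances from Wendy: Chioma:1, Esperanza:1, Gus:1, Ivy:2, Kira:2, Lena:1, Nadia:1, Pablo:1, Sven:2, Vikram:1, Wes:2, Wiremu:2.
The largest is 2 (to Sven, Wes, Kira, Wiremu, and Ivy), so the eccentricity of Wendy is 2.

2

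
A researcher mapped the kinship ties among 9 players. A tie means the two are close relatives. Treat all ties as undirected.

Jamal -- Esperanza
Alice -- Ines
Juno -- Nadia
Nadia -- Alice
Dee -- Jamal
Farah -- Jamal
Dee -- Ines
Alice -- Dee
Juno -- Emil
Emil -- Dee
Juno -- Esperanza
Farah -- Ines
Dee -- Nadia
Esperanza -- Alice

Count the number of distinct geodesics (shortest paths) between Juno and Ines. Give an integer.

The shortest distance is 3. The length-3 paths are: Juno–Esperanza–Alice–Ines; Juno–Nadia–Alice–Ines; Juno–Nadia–Dee–Ines; Juno–Emil–Dee–Ines.
That gives 4 distinct shortest paths.

4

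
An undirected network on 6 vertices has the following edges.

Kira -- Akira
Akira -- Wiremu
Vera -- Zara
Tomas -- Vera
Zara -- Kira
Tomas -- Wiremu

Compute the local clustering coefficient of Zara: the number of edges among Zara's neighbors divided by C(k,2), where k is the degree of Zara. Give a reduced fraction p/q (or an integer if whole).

0

Zara's neighbors: Kira and Vera (k = 2).
Possible neighbor pairs: C(2,2) = 1. Edges among them: none → e = 0.
Clustering(Zara) = 0/1.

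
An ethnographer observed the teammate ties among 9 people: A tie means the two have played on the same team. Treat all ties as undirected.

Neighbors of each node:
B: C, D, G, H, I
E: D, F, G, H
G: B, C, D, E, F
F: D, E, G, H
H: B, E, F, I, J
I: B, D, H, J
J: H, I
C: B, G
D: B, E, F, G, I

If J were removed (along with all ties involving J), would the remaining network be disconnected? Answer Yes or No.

Even without J, every remaining node can still reach every other (the residual graph is connected), so J is not a cut vertex.

No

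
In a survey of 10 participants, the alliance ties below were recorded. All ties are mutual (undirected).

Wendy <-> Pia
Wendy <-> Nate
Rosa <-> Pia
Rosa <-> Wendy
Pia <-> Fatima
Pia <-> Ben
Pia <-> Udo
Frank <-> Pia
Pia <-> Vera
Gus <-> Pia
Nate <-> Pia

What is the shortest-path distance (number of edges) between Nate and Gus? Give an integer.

2

One shortest route is Nate – Pia – Gus, which uses 2 edges, and Nate and Gus are not directly tied, so nothing shorter exists. So d(Nate,Gus) = 2.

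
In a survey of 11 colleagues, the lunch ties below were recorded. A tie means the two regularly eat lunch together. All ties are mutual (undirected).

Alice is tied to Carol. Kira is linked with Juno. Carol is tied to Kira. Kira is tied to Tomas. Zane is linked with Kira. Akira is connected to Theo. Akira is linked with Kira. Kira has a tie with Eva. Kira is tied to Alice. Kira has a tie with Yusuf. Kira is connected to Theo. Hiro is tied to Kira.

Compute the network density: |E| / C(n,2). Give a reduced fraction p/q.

12/55

There are 12 edges and 11 nodes, so the maximum possible is C(11,2) = 55.
Density = 12/55.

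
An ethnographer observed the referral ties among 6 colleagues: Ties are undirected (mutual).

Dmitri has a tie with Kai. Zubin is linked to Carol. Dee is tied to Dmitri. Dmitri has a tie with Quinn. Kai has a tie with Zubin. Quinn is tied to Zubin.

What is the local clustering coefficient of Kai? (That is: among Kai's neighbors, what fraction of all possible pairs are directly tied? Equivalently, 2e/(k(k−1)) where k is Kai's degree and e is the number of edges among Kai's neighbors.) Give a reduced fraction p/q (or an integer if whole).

Kai's neighbors: Dmitri and Zubin (k = 2).
Possible neighbor pairs: C(2,2) = 1. Edges among them: none → e = 0.
Clustering(Kai) = 0/1.

0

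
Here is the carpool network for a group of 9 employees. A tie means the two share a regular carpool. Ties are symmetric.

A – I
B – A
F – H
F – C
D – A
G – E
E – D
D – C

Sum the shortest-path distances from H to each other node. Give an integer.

29

Distances from H: A:4, B:5, C:2, D:3, E:4, F:1, G:5, I:5.
Sum = 4 + 5 + 2 + 3 + 4 + 1 + 5 + 5 = 29.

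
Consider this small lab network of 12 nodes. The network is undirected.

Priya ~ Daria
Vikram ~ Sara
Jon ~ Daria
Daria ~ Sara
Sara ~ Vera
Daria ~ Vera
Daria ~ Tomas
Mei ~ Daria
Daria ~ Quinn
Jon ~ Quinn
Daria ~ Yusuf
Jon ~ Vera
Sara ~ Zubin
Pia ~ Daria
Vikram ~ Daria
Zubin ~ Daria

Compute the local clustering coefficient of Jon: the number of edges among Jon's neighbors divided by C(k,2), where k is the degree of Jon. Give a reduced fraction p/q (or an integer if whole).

Jon's neighbors: Daria, Quinn, and Vera (k = 3).
Possible neighbor pairs: C(3,2) = 3. Edges among them: Daria–Quinn, Daria–Vera → e = 2.
Clustering(Jon) = 2/3.

2/3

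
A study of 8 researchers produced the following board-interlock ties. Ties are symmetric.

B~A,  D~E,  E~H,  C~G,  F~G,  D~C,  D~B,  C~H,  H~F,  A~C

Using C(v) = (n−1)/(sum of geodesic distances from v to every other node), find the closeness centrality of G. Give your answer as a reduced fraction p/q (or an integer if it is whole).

1/2

Distances from G: A:2, B:3, C:1, D:2, E:3, F:1, H:2. Sum = 14.
n = 8, so closeness = 7/14 = 1/2.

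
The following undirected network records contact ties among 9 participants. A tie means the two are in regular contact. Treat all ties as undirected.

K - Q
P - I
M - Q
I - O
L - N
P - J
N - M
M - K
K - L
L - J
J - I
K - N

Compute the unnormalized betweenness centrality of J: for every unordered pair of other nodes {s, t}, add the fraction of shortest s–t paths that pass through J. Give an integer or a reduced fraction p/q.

Pairs whose geodesics pass through J — N–O: 1; N–P: 1; N–I: 1; L–O: 1; L–P: 1; L–I: 1; K–O: 1; K–P: 1; K–I: 1; Q–O: 1; Q–P: 1; Q–I: 1; M–O: 2/2; M–P: 2/2 … (+1 more pairs).
All other pairs contribute 0.
Summing the contributions gives betweenness(J) = 15.

15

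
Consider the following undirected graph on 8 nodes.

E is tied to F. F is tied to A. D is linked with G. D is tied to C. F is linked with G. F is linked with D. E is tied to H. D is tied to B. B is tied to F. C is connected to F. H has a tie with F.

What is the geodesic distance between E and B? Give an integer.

2

One shortest route is E – F – B, which uses 2 edges, and E and B are not directly tied, so nothing shorter exists. So d(E,B) = 2.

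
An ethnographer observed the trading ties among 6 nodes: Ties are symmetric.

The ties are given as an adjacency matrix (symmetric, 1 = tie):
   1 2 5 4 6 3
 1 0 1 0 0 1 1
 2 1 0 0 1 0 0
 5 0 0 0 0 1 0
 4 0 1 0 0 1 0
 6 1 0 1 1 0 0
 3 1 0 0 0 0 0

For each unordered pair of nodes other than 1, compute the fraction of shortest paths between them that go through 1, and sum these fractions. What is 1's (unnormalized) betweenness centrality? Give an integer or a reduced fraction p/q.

5

Pairs whose geodesics pass through 1 — 2–5: 1/2; 2–6: 1/2; 2–3: 1; 5–3: 1; 4–3: 2/2; 6–3: 1.
All other pairs contribute 0.
Summing the contributions gives betweenness(1) = 5.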